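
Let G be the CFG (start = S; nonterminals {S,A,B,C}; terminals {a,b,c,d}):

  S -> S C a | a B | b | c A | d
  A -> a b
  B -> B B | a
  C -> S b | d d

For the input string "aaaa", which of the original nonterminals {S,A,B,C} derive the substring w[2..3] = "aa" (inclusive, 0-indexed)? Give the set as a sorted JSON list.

CNF form of G:
  S -> S X4 | T0 B | T3 A | b | d
  A -> T0 T1
  B -> B B | a
  C -> S T1 | T2 T2
  T0 -> a
  T1 -> b
  T2 -> d
  T3 -> c
  X4 -> C T0

Fill CYK table bottom-up (cells [i..j] with 2 ≤ i ≤ j ≤ 3 only):
  T[2,2] 'a' = {B,T0}  orig:{B}
  T[3,3] 'a' = {B,T0}  orig:{B}
  T[2,3] 'aa' = {B,S}

Original NTs in T[2,3] deriving "aa": ["B", "S"]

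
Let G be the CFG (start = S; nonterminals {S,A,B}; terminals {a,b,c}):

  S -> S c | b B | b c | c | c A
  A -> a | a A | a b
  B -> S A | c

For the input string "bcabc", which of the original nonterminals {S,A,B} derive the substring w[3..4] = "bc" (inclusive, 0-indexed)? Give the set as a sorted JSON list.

Convert to CNF:
  S -> S T2 | T1 B | T1 T2 | T2 A | c
  A -> T0 A | T0 T1 | a
  B -> S A | c
  T0 -> a
  T1 -> b
  T2 -> c

Fill CYK table bottom-up, restricted to cells inside w[3..4]:
  [3..3]={T1}  "b"  orig:{}
  [4..4]={B,S,T2}  "c"  orig:{B,S}
  [3..4]={S}  "bc"

Original NTs in T[3,4] deriving "bc": ["S"]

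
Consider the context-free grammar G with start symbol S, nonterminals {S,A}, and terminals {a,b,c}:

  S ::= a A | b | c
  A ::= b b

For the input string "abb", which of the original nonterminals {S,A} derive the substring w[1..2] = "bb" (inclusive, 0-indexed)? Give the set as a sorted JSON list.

CNF form of G:
  S -> T1 A | b | c
  A -> T0 T0
  T0 -> b
  T1 -> a

Fill CYK table bottom-up — only the sub-triangle for w[1..2]:
  T[1,1] 'b' = {S,T0}  orig:{S}
  T[2,2] 'b' = {S,T0}  orig:{S}
  T[1,2] 'bb' = {A}

Original NTs in T[1,2] deriving "bb": ["A"]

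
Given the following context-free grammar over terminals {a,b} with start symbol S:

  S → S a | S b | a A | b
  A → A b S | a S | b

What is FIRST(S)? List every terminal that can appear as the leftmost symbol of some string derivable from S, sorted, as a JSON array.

FIRST sets, iterate to fixpoint:
[1]
  A via A→a S: +{a}
  A via A→b: +{b}
  S via S→a A: +{a}
  S via S→b: +{b}
  FIRST(S)={a,b}  FIRST(A)={a,b}
[2] (no change)
  FIRST(S)={a,b}  FIRST(A)={a,b}

FIRST(S) = ["a", "b"]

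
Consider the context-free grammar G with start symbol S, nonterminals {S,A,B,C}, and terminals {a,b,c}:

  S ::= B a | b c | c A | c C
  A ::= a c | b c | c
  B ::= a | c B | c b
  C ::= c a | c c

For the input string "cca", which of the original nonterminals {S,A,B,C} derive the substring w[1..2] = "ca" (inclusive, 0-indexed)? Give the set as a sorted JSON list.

Convert to CNF:
  S -> B T0 | T1 A | T1 C | T2 T1
  A -> T0 T1 | T2 T1 | c
  B -> T1 B | T1 T2 | a
  C -> T1 T0 | T1 T1
  T0 -> a
  T1 -> c
  T2 -> b

Fill CYK table bottom-up (cells [i..j] with 1 ≤ i ≤ j ≤ 2 only):
  [1..1]={A,T1}  "c"  orig:{A}
  [2..2]={B,T0}  "a"  orig:{B}
  [1..2]={B,C}  "ca"

Original NTs in T[1,2] deriving "ca": ["B", "C"]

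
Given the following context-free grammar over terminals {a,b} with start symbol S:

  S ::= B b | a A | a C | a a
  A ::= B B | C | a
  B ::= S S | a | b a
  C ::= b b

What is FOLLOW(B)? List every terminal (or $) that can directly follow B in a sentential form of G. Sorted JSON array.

Compute FIRST by fixpoint:
iter 1:
  A via A→a: +{a}
  B via B→a: +{a}
  B via B→b a: +{b}
  C via C→b b: +{b}
  S via S→B b: +{a,b}
  FIRST(S)={a,b}  FIRST(A)={a}  FIRST(B)={a,b}  FIRST(C)={b}
iter 2:
  A via A→B B: +{b}
  FIRST(S)={a,b}  FIRST(A)={a,b}  FIRST(B)={a,b}  FIRST(C)={b}
iter 3: — fixpoint
  FIRST(S)={a,b}  FIRST(A)={a,b}  FIRST(B)={a,b}  FIRST(C)={b}

FOLLOW sets:
seed FOLLOW(S) with $
iter 1:
  A→B B: FOLLOW(B) ⊇ FIRST(B) = {a,b}; new: +{a,b}
  B→S S: FOLLOW(S) ⊇ FIRST(S) = {a,b}; new: +{a,b}
  S→a A: FOLLOW(A) ⊇ FOLLOW(S) ⊇ {$,a,b}; new: +{$,a,b}
  S→a C: FOLLOW(C) ⊇ FOLLOW(S) ⊇ {$,a,b}; new: +{$,a,b}
  FOLLOW(S)={$,a,b}  FOLLOW(A)={$,a,b}  FOLLOW(B)={a,b}  FOLLOW(C)={$,a,b}
iter 2:
  A→B B: FOLLOW(B) ⊇ FOLLOW(A) ⊇ {$,a,b}; new: +{$}
  FOLLOW(S)={$,a,b}  FOLLOW(A)={$,a,b}  FOLLOW(B)={$,a,b}  FOLLOW(C)={$,a,b}
iter 3: (no change)
  FOLLOW(S)={$,a,b}  FOLLOW(A)={$,a,b}  FOLLOW(B)={$,a,b}  FOLLOW(C)={$,a,b}

FOLLOW(B) = ["$", "a", "b"]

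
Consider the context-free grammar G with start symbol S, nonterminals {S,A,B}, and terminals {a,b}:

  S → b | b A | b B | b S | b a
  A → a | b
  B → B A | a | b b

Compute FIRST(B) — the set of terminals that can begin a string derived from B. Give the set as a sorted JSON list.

FIRST sets, iterate to fixpoint:
iter 1:
  A via A→a: +{a}
  A via A→b: +{b}
  B via B→a: +{a}
  B via B→b b: +{b}
  S via S→b: +{b}
  FIRST(S)={b}  FIRST(A)={a,b}  FIRST(B)={a,b}
iter 2: (no change)
  FIRST(S)={b}  FIRST(A)={a,b}  FIRST(B)={a,b}

FIRST(B) = ["a", "b"]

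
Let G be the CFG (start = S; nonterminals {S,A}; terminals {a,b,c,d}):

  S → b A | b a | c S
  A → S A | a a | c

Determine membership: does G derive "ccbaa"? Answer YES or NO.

Convert to CNF:
  S -> T1 A | T1 T0 | T2 S
  A -> S A | T0 T0 | c
  T0 -> a
  T1 -> b
  T2 -> c

CYK fill:
  T[0,0] 'c' = {A,T2}  orig:{A}
  T[1,1] 'c' = {A,T2}  orig:{A}
  T[2,2] 'b' = {T1}  orig:{}
  T[3,3] 'a' = {T0}  orig:{}
  T[4,4] 'a' = {T0}  orig:{}
  T[0,1] 'cc' = ∅
  T[1,2] 'cb' = ∅
  T[2,3] 'ba' = {S}
  T[3,4] 'aa' = {A}
  T[0,2] 'ccb' = ∅
  T[1,3] 'cba' = {S}
  T[2,4] 'baa' = {S}
  T[0,3] 'ccba' = {S}
  T[1,4] 'cbaa' = {S}
  T[0,4] 'ccbaa' = {S}

S ∈ T[0,4] ⇒ YES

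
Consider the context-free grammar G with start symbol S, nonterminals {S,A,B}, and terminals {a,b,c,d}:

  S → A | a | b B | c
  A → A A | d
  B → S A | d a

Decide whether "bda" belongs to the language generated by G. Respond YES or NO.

CNF form of G:
  S -> A A | T2 B | a | c | d
  A -> A A | d
  B -> S A | T0 T1
  T0 -> d
  T1 -> a
  T2 -> b

Fill CYK table bottom-up:
  T[0,0] 'b' = {T2}  orig:{}
  T[1,1] 'd' = {A,S,T0}  orig:{A,S}
  T[2,2] 'a' = {S,T1}  orig:{S}
  T[0,1] 'bd' = ∅
  T[1,2] 'da' = {B}
  T[0,2] 'bda' = {S}

S ∈ T[0,2] ⇒ YES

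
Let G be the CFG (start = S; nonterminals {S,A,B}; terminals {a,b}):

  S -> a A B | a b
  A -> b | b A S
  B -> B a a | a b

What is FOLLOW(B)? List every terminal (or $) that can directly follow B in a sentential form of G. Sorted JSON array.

Compute FIRST by fixpoint:
pass 1:
  A via A→b: +{b}
  B via B→a b: +{a}
  S via S→a A B: +{a}
  S: {a}  A: {b}  B: {a}
pass 2: (no change)
  S: {a}  A: {b}  B: {a}

Compute FOLLOW by fixpoint:
FOLLOW(S) := {$}
pass 1:
  A→b A S: FOLLOW(A) ⊇ FIRST(S) = {a}; new: +{a}
  A→b A S: FOLLOW(S) ⊇ FOLLOW(A) ⊇ {a}; new: +{a}
  B→B a a: FOLLOW(B) ⊇ FIRST(a) = {a}; new: +{a}
  S→a A B: FOLLOW(B) ⊇ FOLLOW(S) ⊇ {$,a}; new: +{$}
  S: {$,a}  A: {a}  B: {$,a}
pass 2: — fixpoint
  S: {$,a}  A: {a}  B: {$,a}

FOLLOW(B) = ["$", "a"]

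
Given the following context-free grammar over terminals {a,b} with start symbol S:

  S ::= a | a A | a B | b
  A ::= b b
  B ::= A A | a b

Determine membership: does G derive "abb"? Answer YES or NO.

Convert to CNF:
  S -> T1 A | T1 B | a | b
  A -> T0 T0
  B -> A A | T1 T0
  T0 -> b
  T1 -> a

Fill CYK table bottom-up:
  cell(0,0) a: {S,T1}  orig:{S}
  cell(1,1) b: {S,T0}  orig:{S}
  cell(2,2) b: {S,T0}  orig:{S}
  cell(0,1) ab: {B}
  cell(1,2) bb: {A}
  cell(0,2) abb: {S}

S ∈ T[0,2] ⇒ YES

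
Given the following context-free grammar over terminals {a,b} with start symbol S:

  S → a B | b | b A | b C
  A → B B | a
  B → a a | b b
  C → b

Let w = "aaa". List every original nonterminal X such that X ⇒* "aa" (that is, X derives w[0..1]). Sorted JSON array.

CNF form of G:
  S -> T0 B | T1 A | T1 C | b
  A -> B B | a
  B -> T0 T0 | T1 T1
  C -> b
  T0 -> a
  T1 -> b

Fill CYK table bottom-up — only the sub-triangle for w[0..1]:
  T[0,0] 'a' = {A,T0}  orig:{A}
  T[1,1] 'a' = {A,T0}  orig:{A}
  T[0,1] 'aa' = {B}

Original NTs in T[0,1] deriving "aa": ["B"]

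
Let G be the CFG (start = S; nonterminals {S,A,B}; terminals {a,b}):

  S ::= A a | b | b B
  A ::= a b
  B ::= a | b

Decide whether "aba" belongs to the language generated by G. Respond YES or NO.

CNF form of G:
  S -> A T0 | T1 B | b
  A -> T0 T1
  B -> a | b
  T0 -> a
  T1 -> b

CYK fill:
  cell(0,0) a: {B,T0}  orig:{B}
  cell(1,1) b: {B,S,T1}  orig:{B,S}
  cell(2,2) a: {B,T0}  orig:{B}
  cell(0,1) ab: {A}
  cell(1,2) ba: {S}
  cell(0,2) aba: {S}

S ∈ T[0,2] ⇒ YES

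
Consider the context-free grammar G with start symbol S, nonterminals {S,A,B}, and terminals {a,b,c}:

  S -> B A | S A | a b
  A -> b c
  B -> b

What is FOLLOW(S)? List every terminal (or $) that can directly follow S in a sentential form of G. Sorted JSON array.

Compute FIRST by fixpoint:
iter 1:
  A via A→b c: +{b}
  B via B→b: +{b}
  S via S→B A: +{b}
  S via S→a b: +{a}
  S: {a,b}  A: {b}  B: {b}
iter 2: done
  S: {a,b}  A: {b}  B: {b}

Compute FOLLOW by fixpoint:
seed FOLLOW(S) with $
round 1:
  S→B A: FOLLOW(B) ⊇ FIRST(A) = {b}; new: +{b}
  S→B A: FOLLOW(A) ⊇ FOLLOW(S) ⊇ {$}; new: +{$}
  S→S A: FOLLOW(S) ⊇ FIRST(A) = {b}; new: +{b}
  S→S A: FOLLOW(A) ⊇ FOLLOW(S) ⊇ {$,b}; new: +{b}
  S: {$,b}  A: {$,b}  B: {b}
round 2: done
  S: {$,b}  A: {$,b}  B: {b}

FOLLOW(S) = ["$", "b"]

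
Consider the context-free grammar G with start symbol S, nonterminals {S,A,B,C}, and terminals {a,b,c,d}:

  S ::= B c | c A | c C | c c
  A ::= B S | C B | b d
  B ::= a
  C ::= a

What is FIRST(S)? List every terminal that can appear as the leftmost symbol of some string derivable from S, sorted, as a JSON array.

Compute FIRST by fixpoint:
round 1:
  A via A→b d: +{b}
  B via B→a: +{a}
  C via C→a: +{a}
  S via S→B c: +{a}
  S via S→c A: +{c}
  FIRST[S]={a,c}  FIRST[A]={b}  FIRST[B]={a}  FIRST[C]={a}
round 2:
  A via A→B S: +{a}
  FIRST[S]={a,c}  FIRST[A]={a,b}  FIRST[B]={a}  FIRST[C]={a}
round 3: — fixpoint
  FIRST[S]={a,c}  FIRST[A]={a,b}  FIRST[B]={a}  FIRST[C]={a}

FIRST(S) = ["a", "c"]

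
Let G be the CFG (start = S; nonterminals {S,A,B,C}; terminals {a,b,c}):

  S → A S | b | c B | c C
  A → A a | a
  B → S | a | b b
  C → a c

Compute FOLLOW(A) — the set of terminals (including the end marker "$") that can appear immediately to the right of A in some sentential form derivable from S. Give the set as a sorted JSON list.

FIRST sets, iterate to fixpoint:
[1]
  A via A→a: +{a}
  B via B→a: +{a}
  B via B→b b: +{b}
  C via C→a c: +{a}
  S via S→A S: +{a}
  S via S→b: +{b}
  S via S→c B: +{c}
  FIRST[S]={a,b,c}  FIRST[A]={a}  FIRST[B]={a,b}  FIRST[C]={a}
[2]
  B via B→S: +{c}
  FIRST[S]={a,b,c}  FIRST[A]={a}  FIRST[B]={a,b,c}  FIRST[C]={a}
[3] — fixpoint
  FIRST[S]={a,b,c}  FIRST[A]={a}  FIRST[B]={a,b,c}  FIRST[C]={a}

FOLLOW iteration:
seed FOLLOW(S) with $
pass 1:
  A→A a: FOLLOW(A) ⊇ FIRST(a) = {a}; new: +{a}
  S→A S: FOLLOW(A) ⊇ FIRST(S) = {a,b,c}; new: +{b,c}
  S→c B: FOLLOW(B) ⊇ FOLLOW(S) ⊇ {$}; new: +{$}
  S→c C: FOLLOW(C) ⊇ FOLLOW(S) ⊇ {$}; new: +{$}
  FOLLOW[S]={$}  FOLLOW[A]={a,b,c}  FOLLOW[B]={$}  FOLLOW[C]={$}
pass 2: (stable)
  FOLLOW[S]={$}  FOLLOW[A]={a,b,c}  FOLLOW[B]={$}  FOLLOW[C]={$}

FOLLOW(A) = ["a", "b", "c"]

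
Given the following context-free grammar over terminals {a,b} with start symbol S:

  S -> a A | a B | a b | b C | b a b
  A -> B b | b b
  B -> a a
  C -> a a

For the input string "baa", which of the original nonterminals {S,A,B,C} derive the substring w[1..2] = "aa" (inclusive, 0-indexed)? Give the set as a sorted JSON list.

CNF form of G:
  S -> T0 C | T0 X2 | T1 A | T1 B | T1 T0
  A -> B T0 | T0 T0
  B -> T1 T1
  C -> T1 T1
  T0 -> b
  T1 -> a
  X2 -> T1 T0

Fill CYK table bottom-up, restricted to cells inside w[1..2]:
  [1..1]={T1}  "a"  orig:{}
  [2..2]={T1}  "a"  orig:{}
  [1..2]={B,C}  "aa"

Original NTs in T[1,2] deriving "aa": ["B", "C"]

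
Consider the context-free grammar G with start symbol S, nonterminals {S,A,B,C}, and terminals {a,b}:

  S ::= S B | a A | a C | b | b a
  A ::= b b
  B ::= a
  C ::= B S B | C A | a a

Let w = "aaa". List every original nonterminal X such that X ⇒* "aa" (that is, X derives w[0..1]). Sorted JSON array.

Convert to CNF:
  S -> S B | T0 T1 | T1 A | T1 C | b
  A -> T0 T0
  B -> a
  C -> B X2 | C A | T1 T1
  T0 -> b
  T1 -> a
  X2 -> S B

Fill CYK table bottom-up (cells [i..j] with 0 ≤ i ≤ j ≤ 1 only):
  T[0,0] 'a' = {B,T1}  orig:{B}
  T[1,1] 'a' = {B,T1}  orig:{B}
  T[0,1] 'aa' = {C}

Original NTs in T[0,1] deriving "aa": ["C"]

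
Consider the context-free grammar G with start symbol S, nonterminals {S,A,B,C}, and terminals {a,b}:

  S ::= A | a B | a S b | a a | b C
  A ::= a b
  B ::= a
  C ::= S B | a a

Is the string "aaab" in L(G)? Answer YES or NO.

Convert to CNF:
  S -> T0 B | T0 T0 | T0 T1 | T0 X2 | T1 C
  A -> T0 T1
  B -> a
  C -> S B | T0 T0
  T0 -> a
  T1 -> b
  X2 -> S T1

CYK table (by increasing span):
  T[0,0] 'a' = {B,T0}  orig:{B}
  T[1,1] 'a' = {B,T0}  orig:{B}
  T[2,2] 'a' = {B,T0}  orig:{B}
  T[3,3] 'b' = {T1}  orig:{}
  T[0,1] 'aa' = {C,S}
  T[1,2] 'aa' = {C,S}
  T[2,3] 'ab' = {A,S}
  T[0,2] 'aaa' = {C}
  T[1,3] 'aab' = {X2}  orig:{}
  T[0,3] 'aaab' = {S}

S ∈ T[0,3] ⇒ YES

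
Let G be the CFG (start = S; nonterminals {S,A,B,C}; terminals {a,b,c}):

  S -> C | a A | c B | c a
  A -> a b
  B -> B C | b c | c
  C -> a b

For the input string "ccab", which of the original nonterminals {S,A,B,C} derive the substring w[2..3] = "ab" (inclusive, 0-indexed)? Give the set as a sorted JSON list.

Convert to CNF:
  S -> T0 A | T0 T1 | T2 B | T2 T0
  A -> T0 T1
  B -> B C | T1 T2 | c
  C -> T0 T1
  T0 -> a
  T1 -> b
  T2 -> c

CYK table (by increasing span), restricted to cells inside w[2..3]:
  cell(2,2) a: {T0}  orig:{}
  cell(3,3) b: {T1}  orig:{}
  cell(2,3) ab: {A,C,S}

Original NTs in T[2,3] deriving "ab": ["A", "C", "S"]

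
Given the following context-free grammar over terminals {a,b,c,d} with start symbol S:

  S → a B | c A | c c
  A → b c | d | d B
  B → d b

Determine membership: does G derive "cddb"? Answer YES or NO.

Convert to CNF:
  S -> T1 A | T1 T1 | T3 B
  A -> T0 T1 | T2 B | d
  B -> T2 T0
  T0 -> b
  T1 -> c
  T2 -> d
  T3 -> a

CYK fill:
  [0..0]={T1}  "c"  orig:{}
  [1..1]={A,T2}  "d"  orig:{A}
  [2..2]={A,T2}  "d"  orig:{A}
  [3..3]={T0}  "b"  orig:{}
  [0..1]={S}  "cd"
  [1..2]=∅  "dd"
  [2..3]={B}  "db"
  [0..2]=∅  "cdd"
  [1..3]={A}  "ddb"
  [0..3]={S}  "cddb"

S ∈ T[0,3] ⇒ YES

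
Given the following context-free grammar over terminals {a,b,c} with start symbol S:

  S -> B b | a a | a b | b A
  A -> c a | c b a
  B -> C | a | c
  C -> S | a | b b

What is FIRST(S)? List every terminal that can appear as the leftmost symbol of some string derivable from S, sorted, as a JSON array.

Compute FIRST by fixpoint:
round 1:
  A via A→c a: +{c}
  B via B→a: +{a}
  B via B→c: +{c}
  C via C→a: +{a}
  C via C→b b: +{b}
  S via S→B b: +{a,c}
  S via S→b A: +{b}
  S: {a,b,c}  A: {c}  B: {a,c}  C: {a,b}
round 2:
  B via B→C: +{b}
  C via C→S: +{c}
  S: {a,b,c}  A: {c}  B: {a,b,c}  C: {a,b,c}
round 3: — fixpoint
  S: {a,b,c}  A: {c}  B: {a,b,c}  C: {a,b,c}

FIRST(S) = ["a", "b", "c"]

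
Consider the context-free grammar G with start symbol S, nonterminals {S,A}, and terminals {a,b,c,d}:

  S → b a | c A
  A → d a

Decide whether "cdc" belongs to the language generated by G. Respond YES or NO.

CNF form of G:
  S -> T2 T1 | T3 A
  A -> T0 T1
  T0 -> d
  T1 -> a
  T2 -> b
  T3 -> c

CYK table (by increasing span):
  [0..0]={T3}  "c"  orig:{}
  [1..1]={T0}  "d"  orig:{}
  [2..2]={T3}  "c"  orig:{}
  [0..1]=∅  "cd"
  [1..2]=∅  "dc"
  [0..2]=∅  "cdc"

S ∉ T[0,2] ⇒ NO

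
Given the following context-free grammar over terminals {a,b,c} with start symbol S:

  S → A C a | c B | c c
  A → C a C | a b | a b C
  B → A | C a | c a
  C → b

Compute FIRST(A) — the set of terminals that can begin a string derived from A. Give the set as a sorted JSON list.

Compute FIRST by fixpoint:
round 1:
  A via A→a b: +{a}
  B via B→A: +{a}
  B via B→c a: +{c}
  C via C→b: +{b}
  S via S→A C a: +{a}
  S via S→c B: +{c}
  FIRST[S]={a,c}  FIRST[A]={a}  FIRST[B]={a,c}  FIRST[C]={b}
round 2:
  A via A→C a C: +{b}
  B via B→A: +{b}
  S via S→A C a: +{b}
  FIRST[S]={a,b,c}  FIRST[A]={a,b}  FIRST[B]={a,b,c}  FIRST[C]={b}
round 3: done
  FIRST[S]={a,b,c}  FIRST[A]={a,b}  FIRST[B]={a,b,c}  FIRST[C]={b}

FIRST(A) = ["a", "b"]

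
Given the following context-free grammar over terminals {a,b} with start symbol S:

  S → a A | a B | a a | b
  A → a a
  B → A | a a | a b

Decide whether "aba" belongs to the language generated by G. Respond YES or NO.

Convert to CNF:
  S -> T0 A | T0 B | T0 T0 | b
  A -> T0 T0
  B -> T0 T0 | T0 T1
  T0 -> a
  T1 -> b

CYK table (by increasing span):
  cell(0,0) a: {T0}  orig:{}
  cell(1,1) b: {S,T1}  orig:{S}
  cell(2,2) a: {T0}  orig:{}
  cell(0,1) ab: {B}
  cell(1,2) ba: ∅
  cell(0,2) aba: ∅

S ∉ T[0,2] ⇒ NO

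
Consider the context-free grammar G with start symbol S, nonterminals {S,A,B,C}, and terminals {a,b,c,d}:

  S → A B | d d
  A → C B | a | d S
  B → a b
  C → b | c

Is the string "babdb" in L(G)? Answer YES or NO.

Convert to CNF:
  S -> A B | T0 T0
  A -> C B | T0 S | a
  B -> T1 T2
  C -> b | c
  T0 -> d
  T1 -> a
  T2 -> b

Fill CYK table bottom-up:
  T[0,0] 'b' = {C,T2}  orig:{C}
  T[1,1] 'a' = {A,T1}  orig:{A}
  T[2,2] 'b' = {C,T2}  orig:{C}
  T[3,3] 'd' = {T0}  orig:{}
  T[4,4] 'b' = {C,T2}  orig:{C}
  T[0,1] 'ba' = ∅
  T[1,2] 'ab' = {B}
  T[2,3] 'bd' = ∅
  T[3,4] 'db' = ∅
  T[0,2] 'bab' = {A}
  T[1,3] 'abd' = ∅
  T[2,4] 'bdb' = ∅
  T[0,3] 'babd' = ∅
  T[1,4] 'abdb' = ∅
  T[0,4] 'babdb' = ∅

S ∉ T[0,4] ⇒ NO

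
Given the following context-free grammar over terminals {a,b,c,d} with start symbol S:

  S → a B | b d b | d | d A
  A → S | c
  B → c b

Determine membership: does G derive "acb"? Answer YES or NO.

Convert to CNF:
  S -> T0 B | T1 X5 | T2 A | d
  A -> T0 B | T1 X4 | T2 A | c | d
  B -> T3 T1
  T0 -> a
  T1 -> b
  T2 -> d
  T3 -> c
  X4 -> T2 T1
  X5 -> T2 T1

Fill CYK table bottom-up:
  [0..0]={T0}  "a"  orig:{}
  [1..1]={A,T3}  "c"  orig:{A}
  [2..2]={T1}  "b"  orig:{}
  [0..1]=∅  "ac"
  [1..2]={B}  "cb"
  [0..2]={A,S}  "acb"

S ∈ T[0,2] ⇒ YES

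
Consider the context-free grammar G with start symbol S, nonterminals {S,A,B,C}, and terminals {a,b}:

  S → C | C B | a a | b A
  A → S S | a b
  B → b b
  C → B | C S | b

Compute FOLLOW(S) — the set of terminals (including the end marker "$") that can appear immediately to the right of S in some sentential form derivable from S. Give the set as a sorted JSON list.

Compute FIRST by fixpoint:
[1]
  A via A→a b: +{a}
  B via B→b b: +{b}
  C via C→B: +{b}
  S via S→C: +{b}
  S via S→a a: +{a}
  FIRST(S)={a,b}  FIRST(A)={a}  FIRST(B)={b}  FIRST(C)={b}
[2]
  A via A→S S: +{b}
  FIRST(S)={a,b}  FIRST(A)={a,b}  FIRST(B)={b}  FIRST(C)={b}
[3] — fixpoint
  FIRST(S)={a,b}  FIRST(A)={a,b}  FIRST(B)={b}  FIRST(C)={b}

FOLLOW sets:
seed FOLLOW(S) with $
round 1:
  A→S S: FOLLOW(S) ⊇ FIRST(S) = {a,b}; new: +{a,b}
  C→C S: FOLLOW(C) ⊇ FIRST(S) = {a,b}; new: +{a,b}
  S→C: FOLLOW(C) ⊇ FOLLOW(S) ⊇ {$,a,b}; new: +{$}
  S→C B: FOLLOW(B) ⊇ FOLLOW(S) ⊇ {$,a,b}; new: +{$,a,b}
  S→b A: FOLLOW(A) ⊇ FOLLOW(S) ⊇ {$,a,b}; new: +{$,a,b}
  S: {$,a,b}  A: {$,a,b}  B: {$,a,b}  C: {$,a,b}
round 2: (stable)
  S: {$,a,b}  A: {$,a,b}  B: {$,a,b}  C: {$,a,b}

FOLLOW(S) = ["$", "a", "b"]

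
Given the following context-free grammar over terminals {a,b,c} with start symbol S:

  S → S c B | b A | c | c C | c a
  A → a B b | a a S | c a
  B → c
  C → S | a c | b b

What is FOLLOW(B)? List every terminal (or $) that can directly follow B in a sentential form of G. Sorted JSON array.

FIRST sets, iterate to fixpoint:
round 1:
  A via A→a B b: +{a}
  A via A→c a: +{c}
  B via B→c: +{c}
  C via C→a c: +{a}
  C via C→b b: +{b}
  S via S→b A: +{b}
  S via S→c: +{c}
  FIRST[S]={b,c}  FIRST[A]={a,c}  FIRST[B]={c}  FIRST[C]={a,b}
round 2:
  C via C→S: +{c}
  FIRST[S]={b,c}  FIRST[A]={a,c}  FIRST[B]={c}  FIRST[C]={a,b,c}
round 3: (no change)
  FIRST[S]={b,c}  FIRST[A]={a,c}  FIRST[B]={c}  FIRST[C]={a,b,c}

Compute FOLLOW by fixpoint:
seed FOLLOW(S) with $
[1]
  A→a B b: FOLLOW(B) ⊇ FIRST(b) = {b}; new: +{b}
  S→S c B: FOLLOW(S) ⊇ FIRST(c) = {c}; new: +{c}
  S→S c B: FOLLOW(B) ⊇ FOLLOW(S) ⊇ {$,c}; new: +{$,c}
  S→b A: FOLLOW(A) ⊇ FOLLOW(S) ⊇ {$,c}; new: +{$,c}
  S→c C: FOLLOW(C) ⊇ FOLLOW(S) ⊇ {$,c}; new: +{$,c}
  FOLLOW[S]={$,c}  FOLLOW[A]={$,c}  FOLLOW[B]={$,b,c}  FOLLOW[C]={$,c}
[2] (no change)
  FOLLOW[S]={$,c}  FOLLOW[A]={$,c}  FOLLOW[B]={$,b,c}  FOLLOW[C]={$,c}

FOLLOW(B) = ["$", "b", "c"]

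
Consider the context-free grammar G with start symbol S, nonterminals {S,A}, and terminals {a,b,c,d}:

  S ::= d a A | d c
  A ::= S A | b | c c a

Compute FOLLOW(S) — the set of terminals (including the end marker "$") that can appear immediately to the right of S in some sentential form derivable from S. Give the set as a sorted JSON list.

FIRST iteration:
pass 1:
  A via A→b: +{b}
  A via A→c c a: +{c}
  S via S→d a A: +{d}
  FIRST[S]={d}  FIRST[A]={b,c}
pass 2:
  A via A→S A: +{d}
  FIRST[S]={d}  FIRST[A]={b,c,d}
pass 3: (no change)
  FIRST[S]={d}  FIRST[A]={b,c,d}

FOLLOW iteration:
seed FOLLOW(S) with $
[1]
  A→S A: FOLLOW(S) ⊇ FIRST(A) = {b,c,d}; new: +{b,c,d}
  S→d a A: FOLLOW(A) ⊇ FOLLOW(S) ⊇ {$,b,c,d}; new: +{$,b,c,d}
  FOLLOW[S]={$,b,c,d}  FOLLOW[A]={$,b,c,d}
[2] — fixpoint
  FOLLOW[S]={$,b,c,d}  FOLLOW[A]={$,b,c,d}

FOLLOW(S) = ["$", "b", "c", "d"]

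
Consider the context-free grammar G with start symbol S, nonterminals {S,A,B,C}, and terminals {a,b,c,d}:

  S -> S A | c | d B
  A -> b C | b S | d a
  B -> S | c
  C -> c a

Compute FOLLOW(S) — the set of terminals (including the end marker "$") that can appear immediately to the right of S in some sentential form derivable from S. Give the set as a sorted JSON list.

Compute FIRST by fixpoint:
iter 1:
  A via A→b C: +{b}
  A via A→d a: +{d}
  B via B→c: +{c}
  C via C→c a: +{c}
  S via S→c: +{c}
  S via S→d B: +{d}
  S: {c,d}  A: {b,d}  B: {c}  C: {c}
iter 2:
  B via B→S: +{d}
  S: {c,d}  A: {b,d}  B: {c,d}  C: {c}
iter 3: (no change)
  S: {c,d}  A: {b,d}  B: {c,d}  C: {c}

Compute FOLLOW by fixpoint:
FOLLOW(S) := {$}
iter 1:
  S→S A: FOLLOW(S) ⊇ FIRST(A) = {b,d}; new: +{b,d}
  S→S A: FOLLOW(A) ⊇ FOLLOW(S) ⊇ {$,b,d}; new: +{$,b,d}
  S→d B: FOLLOW(B) ⊇ FOLLOW(S) ⊇ {$,b,d}; new: +{$,b,d}
  FOLLOW(S)={$,b,d}  FOLLOW(A)={$,b,d}  FOLLOW(B)={$,b,d}  FOLLOW(C)={}
iter 2:
  A→b C: FOLLOW(C) ⊇ FOLLOW(A) ⊇ {$,b,d}; new: +{$,b,d}
  FOLLOW(S)={$,b,d}  FOLLOW(A)={$,b,d}  FOLLOW(B)={$,b,d}  FOLLOW(C)={$,b,d}
iter 3: (stable)
  FOLLOW(S)={$,b,d}  FOLLOW(A)={$,b,d}  FOLLOW(B)={$,b,d}  FOLLOW(C)={$,b,d}

FOLLOW(S) = ["$", "b", "d"]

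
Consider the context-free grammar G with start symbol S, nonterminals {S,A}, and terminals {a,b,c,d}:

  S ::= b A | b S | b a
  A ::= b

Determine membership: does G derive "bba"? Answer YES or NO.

CNF form of G:
  S -> T0 A | T0 S | T0 T1
  A -> b
  T0 -> b
  T1 -> a

CYK fill:
  T[0,0] 'b' = {A,T0}  orig:{A}
  T[1,1] 'b' = {A,T0}  orig:{A}
  T[2,2] 'a' = {T1}  orig:{}
  T[0,1] 'bb' = {S}
  T[1,2] 'ba' = {S}
  T[0,2] 'bba' = {S}

S ∈ T[0,2] ⇒ YES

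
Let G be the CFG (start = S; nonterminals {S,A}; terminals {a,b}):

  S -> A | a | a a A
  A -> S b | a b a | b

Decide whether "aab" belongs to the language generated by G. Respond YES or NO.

CNF form of G:
  S -> S T0 | T1 X3 | T1 X4 | a | b
  A -> S T0 | T1 X2 | b
  T0 -> b
  T1 -> a
  X2 -> T0 T1
  X3 -> T1 A
  X4 -> T0 T1

CYK fill:
  T[0,0] 'a' = {S,T1}  orig:{S}
  T[1,1] 'a' = {S,T1}  orig:{S}
  T[2,2] 'b' = {A,S,T0}  orig:{A,S}
  T[0,1] 'aa' = ∅
  T[1,2] 'ab' = {A,S,X3}  orig:{A,S}
  T[0,2] 'aab' = {S,X3}  orig:{S}

S ∈ T[0,2] ⇒ YES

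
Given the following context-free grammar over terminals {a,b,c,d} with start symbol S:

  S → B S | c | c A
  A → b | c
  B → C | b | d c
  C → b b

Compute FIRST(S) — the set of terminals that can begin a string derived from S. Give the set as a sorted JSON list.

FIRST sets, iterate to fixpoint:
iter 1:
  A via A→b: +{b}
  A via A→c: +{c}
  B via B→b: +{b}
  B via B→d c: +{d}
  C via C→b b: +{b}
  S via S→B S: +{b,d}
  S via S→c: +{c}
  S: {b,c,d}  A: {b,c}  B: {b,d}  C: {b}
iter 2: (no change)
  S: {b,c,d}  A: {b,c}  B: {b,d}  C: {b}

FIRST(S) = ["b", "c", "d"]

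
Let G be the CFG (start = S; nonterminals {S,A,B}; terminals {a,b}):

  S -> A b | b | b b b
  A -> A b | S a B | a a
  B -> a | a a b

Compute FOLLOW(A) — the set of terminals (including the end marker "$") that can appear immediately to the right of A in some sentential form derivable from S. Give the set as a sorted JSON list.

Compute FIRST by fixpoint:
pass 1:
  A via A→a a: +{a}
  B via B→a: +{a}
  S via S→A b: +{a}
  S via S→b: +{b}
  S: {a,b}  A: {a}  B: {a}
pass 2:
  A via A→S a B: +{b}
  S: {a,b}  A: {a,b}  B: {a}
pass 3: (stable)
  S: {a,b}  A: {a,b}  B: {a}

FOLLOW sets:
initialize: $ ∈ FOLLOW(S)
pass 1:
  A→A b: FOLLOW(A) ⊇ FIRST(b) = {b}; new: +{b}
  A→S a B: FOLLOW(S) ⊇ FIRST(a) = {a}; new: +{a}
  A→S a B: FOLLOW(B) ⊇ FOLLOW(A) ⊇ {b}; new: +{b}
  S: {$,a}  A: {b}  B: {b}
pass 2: done
  S: {$,a}  A: {b}  B: {b}

FOLLOW(A) = ["b"]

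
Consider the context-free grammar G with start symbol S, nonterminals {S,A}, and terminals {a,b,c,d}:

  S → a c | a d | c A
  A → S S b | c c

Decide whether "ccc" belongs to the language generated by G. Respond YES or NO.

CNF form of G:
  S -> T1 A | T2 T1 | T2 T3
  A -> S X4 | T1 T1
  T0 -> b
  T1 -> c
  T2 -> a
  T3 -> d
  X4 -> S T0

Fill CYK table bottom-up:
  T[0,0] 'c' = {T1}  orig:{}
  T[1,1] 'c' = {T1}  orig:{}
  T[2,2] 'c' = {T1}  orig:{}
  T[0,1] 'cc' = {A}
  T[1,2] 'cc' = {A}
  T[0,2] 'ccc' = {S}

S ∈ T[0,2] ⇒ YES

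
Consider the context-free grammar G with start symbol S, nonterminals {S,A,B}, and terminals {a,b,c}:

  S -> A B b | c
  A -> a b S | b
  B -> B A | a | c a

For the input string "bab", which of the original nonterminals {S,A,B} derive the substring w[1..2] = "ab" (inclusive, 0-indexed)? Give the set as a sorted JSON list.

Convert to CNF:
  S -> A X4 | c
  A -> T0 X3 | b
  B -> B A | T2 T0 | a
  T0 -> a
  T1 -> b
  T2 -> c
  X3 -> T1 S
  X4 -> B T1

Fill CYK table bottom-up (cells [i..j] with 1 ≤ i ≤ j ≤ 2 only):
  cell(1,1) a: {B,T0}  orig:{B}
  cell(2,2) b: {A,T1}  orig:{A}
  cell(1,2) ab: {B,X4}  orig:{B}

Original NTs in T[1,2] deriving "ab": ["B"]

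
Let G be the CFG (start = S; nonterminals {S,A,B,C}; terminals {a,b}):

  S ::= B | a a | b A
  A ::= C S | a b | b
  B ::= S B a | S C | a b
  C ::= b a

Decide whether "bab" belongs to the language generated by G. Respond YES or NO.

CNF form of G:
  S -> S C | S X3 | T0 T0 | T0 T1 | T1 A
  A -> C S | T0 T1 | b
  B -> S C | S X2 | T0 T1
  C -> T1 T0
  T0 -> a
  T1 -> b
  X2 -> B T0
  X3 -> B T0

CYK table (by increasing span):
  T[0,0] 'b' = {A,T1}  orig:{A}
  T[1,1] 'a' = {T0}  orig:{}
  T[2,2] 'b' = {A,T1}  orig:{A}
  T[0,1] 'ba' = {C}
  T[1,2] 'ab' = {A,B,S}
  T[0,2] 'bab' = {S}

S ∈ T[0,2] ⇒ YES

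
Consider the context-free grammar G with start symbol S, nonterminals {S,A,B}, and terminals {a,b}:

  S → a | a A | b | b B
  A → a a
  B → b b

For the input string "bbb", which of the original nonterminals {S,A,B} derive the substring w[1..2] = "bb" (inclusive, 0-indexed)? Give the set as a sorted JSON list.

CNF form of G:
  S -> T0 A | T1 B | a | b
  A -> T0 T0
  B -> T1 T1
  T0 -> a
  T1 -> b

CYK table (by increasing span) (cells [i..j] with 1 ≤ i ≤ j ≤ 2 only):
  cell(1,1) b: {S,T1}  orig:{S}
  cell(2,2) b: {S,T1}  orig:{S}
  cell(1,2) bb: {B}

Original NTs in T[1,2] deriving "bb": ["B"]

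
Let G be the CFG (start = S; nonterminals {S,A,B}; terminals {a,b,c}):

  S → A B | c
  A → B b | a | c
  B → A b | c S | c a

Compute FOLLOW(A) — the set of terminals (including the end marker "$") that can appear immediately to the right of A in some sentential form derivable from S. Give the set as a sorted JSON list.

Compute FIRST by fixpoint:
round 1:
  A via A→a: +{a}
  A via A→c: +{c}
  B via B→A b: +{a,c}
  S via S→A B: +{a,c}
  FIRST[S]={a,c}  FIRST[A]={a,c}  FIRST[B]={a,c}
round 2: — fixpoint
  FIRST[S]={a,c}  FIRST[A]={a,c}  FIRST[B]={a,c}

Compute FOLLOW by fixpoint:
initialize: $ ∈ FOLLOW(S)
[1]
  A→B b: FOLLOW(B) ⊇ FIRST(b) = {b}; new: +{b}
  B→A b: FOLLOW(A) ⊇ FIRST(b) = {b}; new: +{b}
  B→c S: FOLLOW(S) ⊇ FOLLOW(B) ⊇ {b}; new: +{b}
  S→A B: FOLLOW(A) ⊇ FIRST(B) = {a,c}; new: +{a,c}
  S→A B: FOLLOW(B) ⊇ FOLLOW(S) ⊇ {$,b}; new: +{$}
  S: {$,b}  A: {a,b,c}  B: {$,b}
[2] — fixpoint
  S: {$,b}  A: {a,b,c}  B: {$,b}

FOLLOW(A) = ["a", "b", "c"]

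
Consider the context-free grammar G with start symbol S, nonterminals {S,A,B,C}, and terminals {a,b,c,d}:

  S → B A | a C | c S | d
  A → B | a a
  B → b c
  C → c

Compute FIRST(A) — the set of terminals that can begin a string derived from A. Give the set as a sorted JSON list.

Compute FIRST by fixpoint:
round 1:
  A via A→a a: +{a}
  B via B→b c: +{b}
  C via C→c: +{c}
  S via S→B A: +{b}
  S via S→a C: +{a}
  S via S→c S: +{c}
  S via S→d: +{d}
  FIRST[S]={a,b,c,d}  FIRST[A]={a}  FIRST[B]={b}  FIRST[C]={c}
round 2:
  A via A→B: +{b}
  FIRST[S]={a,b,c,d}  FIRST[A]={a,b}  FIRST[B]={b}  FIRST[C]={c}
round 3: — fixpoint
  FIRST[S]={a,b,c,d}  FIRST[A]={a,b}  FIRST[B]={b}  FIRST[C]={c}

FIRST(A) = ["a", "b"]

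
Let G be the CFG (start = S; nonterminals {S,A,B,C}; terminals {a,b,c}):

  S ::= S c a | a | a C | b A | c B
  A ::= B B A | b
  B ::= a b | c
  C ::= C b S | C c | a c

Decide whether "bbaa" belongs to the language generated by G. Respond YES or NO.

CNF form of G:
  S -> S X5 | T0 C | T1 A | T2 B | a
  A -> B X3 | b
  B -> T0 T1 | c
  C -> C T2 | C X4 | T0 T2
  T0 -> a
  T1 -> b
  T2 -> c
  X3 -> B A
  X4 -> T1 S
  X5 -> T2 T0

Fill CYK table bottom-up:
  T[0,0] 'b' = {A,T1}  orig:{A}
  T[1,1] 'b' = {A,T1}  orig:{A}
  T[2,2] 'a' = {S,T0}  orig:{S}
  T[3,3] 'a' = {S,T0}  orig:{S}
  T[0,1] 'bb' = {S}
  T[1,2] 'ba' = {X4}  orig:{}
  T[2,3] 'aa' = ∅
  T[0,2] 'bba' = ∅
  T[1,3] 'baa' = ∅
  T[0,3] 'bbaa' = ∅

S ∉ T[0,3] ⇒ NO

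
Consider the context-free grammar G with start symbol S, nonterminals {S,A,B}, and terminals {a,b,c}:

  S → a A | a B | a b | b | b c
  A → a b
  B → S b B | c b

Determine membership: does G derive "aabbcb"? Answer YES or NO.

Convert to CNF:
  S -> T0 A | T0 B | T0 T1 | T1 T2 | b
  A -> T0 T1
  B -> S X3 | T2 T1
  T0 -> a
  T1 -> b
  T2 -> c
  X3 -> T1 B

CYK fill:
  cell(0,0) a: {T0}  orig:{}
  cell(1,1) a: {T0}  orig:{}
  cell(2,2) b: {S,T1}  orig:{S}
  cell(3,3) b: {S,T1}  orig:{S}
  cell(4,4) c: {T2}  orig:{}
  cell(5,5) b: {S,T1}  orig:{S}
  cell(0,1) aa: ∅
  cell(1,2) ab: {A,S}
  cell(2,3) bb: ∅
  cell(3,4) bc: {S}
  cell(4,5) cb: {B}
  cell(0,2) aab: {S}
  cell(1,3) abb: ∅
  cell(2,4) bbc: ∅
  cell(3,5) bcb: {X3}  orig:{}
  cell(0,3) aabb: ∅
  cell(1,4) abbc: ∅
  cell(2,5) bbcb: {B}
  cell(0,4) aabbc: ∅
  cell(1,5) abbcb: {B,S}
  cell(0,5) aabbcb: {B,S}

S ∈ T[0,5] ⇒ YES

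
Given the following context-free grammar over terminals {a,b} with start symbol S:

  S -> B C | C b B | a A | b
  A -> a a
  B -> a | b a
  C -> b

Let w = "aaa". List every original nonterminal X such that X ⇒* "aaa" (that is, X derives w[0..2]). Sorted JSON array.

CNF form of G:
  S -> B C | C X2 | T0 A | b
  A -> T0 T0
  B -> T1 T0 | a
  C -> b
  T0 -> a
  T1 -> b
  X2 -> T1 B

CYK fill — only the sub-triangle for w[0..2]:
  [0..0]={B,T0}  "a"  orig:{B}
  [1..1]={B,T0}  "a"  orig:{B}
  [2..2]={B,T0}  "a"  orig:{B}
  [0..1]={A}  "aa"
  [1..2]={A}  "aa"
  [0..2]={S}  "aaa"

Original NTs in T[0,2] deriving "aaa": ["S"]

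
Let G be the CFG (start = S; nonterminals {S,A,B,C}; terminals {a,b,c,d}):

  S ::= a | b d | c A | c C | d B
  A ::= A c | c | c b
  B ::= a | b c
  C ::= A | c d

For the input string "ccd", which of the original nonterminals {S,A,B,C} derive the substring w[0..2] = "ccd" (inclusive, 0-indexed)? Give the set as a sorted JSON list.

Convert to CNF:
  S -> T0 A | T0 C | T1 T2 | T2 B | a
  A -> A T0 | T0 T1 | c
  B -> T1 T0 | a
  C -> A T0 | T0 T1 | T0 T2 | c
  T0 -> c
  T1 -> b
  T2 -> d

Fill CYK table bottom-up (cells [i..j] with 0 ≤ i ≤ j ≤ 2 only):
  [0..0]={A,C,T0}  "c"  orig:{A,C}
  [1..1]={A,C,T0}  "c"  orig:{A,C}
  [2..2]={T2}  "d"  orig:{}
  [0..1]={A,C,S}  "cc"
  [1..2]={C}  "cd"
  [0..2]={S}  "ccd"

Original NTs in T[0,2] deriving "ccd": ["S"]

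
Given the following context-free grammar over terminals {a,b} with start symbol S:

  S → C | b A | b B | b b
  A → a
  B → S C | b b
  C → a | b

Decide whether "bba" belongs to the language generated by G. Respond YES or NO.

Convert to CNF:
  S -> T0 A | T0 B | T0 T0 | a | b
  A -> a
  B -> S C | T0 T0
  C -> a | b
  T0 -> b

Fill CYK table bottom-up:
  [0..0]={C,S,T0}  "b"  orig:{C,S}
  [1..1]={C,S,T0}  "b"  orig:{C,S}
  [2..2]={A,C,S}  "a"
  [0..1]={B,S}  "bb"
  [1..2]={B,S}  "ba"
  [0..2]={B,S}  "bba"

S ∈ T[0,2] ⇒ YES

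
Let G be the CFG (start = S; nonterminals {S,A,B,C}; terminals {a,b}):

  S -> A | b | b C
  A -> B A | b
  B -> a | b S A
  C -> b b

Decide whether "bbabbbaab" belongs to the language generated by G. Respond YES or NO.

CNF form of G:
  S -> B A | T0 C | b
  A -> B A | b
  B -> T0 X1 | a
  C -> T0 T0
  T0 -> b
  X1 -> S A

Fill CYK table bottom-up:
  [0..0]={A,S,T0}  "b"  orig:{A,S}
  [1..1]={A,S,T0}  "b"  orig:{A,S}
  [2..2]={B}  "a"
  [3..3]={A,S,T0}  "b"  orig:{A,S}
  [4..4]={A,S,T0}  "b"  orig:{A,S}
  [5..5]={A,S,T0}  "b"  orig:{A,S}
  [6..6]={B}  "a"
  [7..7]={B}  "a"
  [8..8]={A,S,T0}  "b"  orig:{A,S}
  [0..1]={C,X1}  "bb"  orig:{C}
  [1..2]=∅  "ba"
  [2..3]={A,S}  "ab"
  [3..4]={C,X1}  "bb"  orig:{C}
  [4..5]={C,X1}  "bb"  orig:{C}
  [5..6]=∅  "ba"
  [6..7]=∅  "aa"
  [7..8]={A,S}  "ab"
  [0..2]=∅  "bba"
  [1..3]={X1}  "bab"  orig:{}
  [2..4]={X1}  "abb"  orig:{}
  [3..5]={B,S}  "bbb"
  [4..6]=∅  "bba"
  [5..7]=∅  "baa"
  [6..8]={A,S}  "aab"
  [0..3]={B}  "bbab"
  [1..4]={B}  "babb"
  [2..5]=∅  "abbb"
  [3..6]=∅  "bbba"
  [4..7]=∅  "bbaa"
  [5..8]={X1}  "baab"  orig:{}
  [0..4]={A,S}  "bbabb"
  [1..5]={A,S}  "babbb"
  [2..6]=∅  "abbba"
  [3..7]=∅  "bbbaa"
  [4..8]={B}  "bbaab"
  [0..5]={X1}  "bbabbb"  orig:{}
  [1..6]=∅  "babbba"
  [2..7]=∅  "abbbaa"
  [3..8]={A,S,X1}  "bbbaab"  orig:{A,S}
  [0..6]=∅  "bbabbba"
  [1..7]=∅  "babbbaa"
  [2..8]={A,S}  "abbbaab"
  [0..7]=∅  "bbabbbaa"
  [1..8]={X1}  "babbbaab"  orig:{}
  [0..8]={B}  "bbabbbaab"

S ∉ T[0,8] ⇒ NO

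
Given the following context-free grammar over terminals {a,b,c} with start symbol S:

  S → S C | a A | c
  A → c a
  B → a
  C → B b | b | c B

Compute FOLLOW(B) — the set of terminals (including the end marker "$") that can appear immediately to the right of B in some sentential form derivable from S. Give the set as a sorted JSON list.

FIRST iteration:
round 1:
  A via A→c a: +{c}
  B via B→a: +{a}
  C via C→B b: +{a}
  C via C→b: +{b}
  C via C→c B: +{c}
  S via S→a A: +{a}
  S via S→c: +{c}
  S: {a,c}  A: {c}  B: {a}  C: {a,b,c}
round 2: (no change)
  S: {a,c}  A: {c}  B: {a}  C: {a,b,c}

FOLLOW iteration:
seed FOLLOW(S) with $
iter 1:
  C→B b: FOLLOW(B) ⊇ FIRST(b) = {b}; new: +{b}
  S→S C: FOLLOW(S) ⊇ FIRST(C) = {a,b,c}; new: +{a,b,c}
  S→S C: FOLLOW(C) ⊇ FOLLOW(S) ⊇ {$,a,b,c}; new: +{$,a,b,c}
  S→a A: FOLLOW(A) ⊇ FOLLOW(S) ⊇ {$,a,b,c}; new: +{$,a,b,c}
  FOLLOW[S]={$,a,b,c}  FOLLOW[A]={$,a,b,c}  FOLLOW[B]={b}  FOLLOW[C]={$,a,b,c}
iter 2:
  C→c B: FOLLOW(B) ⊇ FOLLOW(C) ⊇ {$,a,b,c}; new: +{$,a,c}
  FOLLOW[S]={$,a,b,c}  FOLLOW[A]={$,a,b,c}  FOLLOW[B]={$,a,b,c}  FOLLOW[C]={$,a,b,c}
iter 3: (stable)
  FOLLOW[S]={$,a,b,c}  FOLLOW[A]={$,a,b,c}  FOLLOW[B]={$,a,b,c}  FOLLOW[C]={$,a,b,c}

FOLLOW(B) = ["$", "a", "b", "c"]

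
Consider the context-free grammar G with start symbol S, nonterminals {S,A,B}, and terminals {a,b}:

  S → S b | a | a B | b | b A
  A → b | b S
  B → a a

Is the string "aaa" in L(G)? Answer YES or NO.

Convert to CNF:
  S -> S T0 | T0 A | T1 B | a | b
  A -> T0 S | b
  B -> T1 T1
  T0 -> b
  T1 -> a

Fill CYK table bottom-up:
  T[0,0] 'a' = {S,T1}  orig:{S}
  T[1,1] 'a' = {S,T1}  orig:{S}
  T[2,2] 'a' = {S,T1}  orig:{S}
  T[0,1] 'aa' = {B}
  T[1,2] 'aa' = {B}
  T[0,2] 'aaa' = {S}

S ∈ T[0,2] ⇒ YES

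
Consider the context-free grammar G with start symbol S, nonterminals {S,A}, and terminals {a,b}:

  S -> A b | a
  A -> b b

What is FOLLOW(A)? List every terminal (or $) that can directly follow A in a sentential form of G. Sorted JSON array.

FIRST sets, iterate to fixpoint:
iter 1:
  A via A→b b: +{b}
  S via S→A b: +{b}
  S via S→a: +{a}
  FIRST[S]={a,b}  FIRST[A]={b}
iter 2: (no change)
  FIRST[S]={a,b}  FIRST[A]={b}

FOLLOW sets:
FOLLOW(S) := {$}
round 1:
  S→A b: FOLLOW(A) ⊇ FIRST(b) = {b}; new: +{b}
  FOLLOW(S)={$}  FOLLOW(A)={b}
round 2: — fixpoint
  FOLLOW(S)={$}  FOLLOW(A)={b}

FOLLOW(A) = ["b"]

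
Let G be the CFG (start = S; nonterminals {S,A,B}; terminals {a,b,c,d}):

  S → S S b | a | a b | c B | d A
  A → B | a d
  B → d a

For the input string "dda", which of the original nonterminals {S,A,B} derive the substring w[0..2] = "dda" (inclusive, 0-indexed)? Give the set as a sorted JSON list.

CNF form of G:
  S -> S X4 | T0 T2 | T1 A | T3 B | a
  A -> T0 T1 | T1 T0
  B -> T1 T0
  T0 -> a
  T1 -> d
  T2 -> b
  T3 -> c
  X4 -> S T2

Fill CYK table bottom-up, restricted to cells inside w[0..2]:
  cell(0,0) d: {T1}  orig:{}
  cell(1,1) d: {T1}  orig:{}
  cell(2,2) a: {S,T0}  orig:{S}
  cell(0,1) dd: ∅
  cell(1,2) da: {A,B}
  cell(0,2) dda: {S}

Original NTs in T[0,2] deriving "dda": ["S"]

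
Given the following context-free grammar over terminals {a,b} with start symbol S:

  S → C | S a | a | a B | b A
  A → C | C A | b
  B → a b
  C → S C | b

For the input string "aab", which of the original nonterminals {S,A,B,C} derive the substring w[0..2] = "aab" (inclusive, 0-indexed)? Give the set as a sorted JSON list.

Convert to CNF:
  S -> S C | S T0 | T0 B | T1 A | a | b
  A -> C A | S C | b
  B -> T0 T1
  C -> S C | b
  T0 -> a
  T1 -> b

CYK table (by increasing span) (cells [i..j] with 0 ≤ i ≤ j ≤ 2 only):
  T[0,0] 'a' = {S,T0}  orig:{S}
  T[1,1] 'a' = {S,T0}  orig:{S}
  T[2,2] 'b' = {A,C,S,T1}  orig:{A,C,S}
  T[0,1] 'aa' = {S}
  T[1,2] 'ab' = {A,B,C,S}
  T[0,2] 'aab' = {A,C,S}

Original NTs in T[0,2] deriving "aab": ["A", "C", "S"]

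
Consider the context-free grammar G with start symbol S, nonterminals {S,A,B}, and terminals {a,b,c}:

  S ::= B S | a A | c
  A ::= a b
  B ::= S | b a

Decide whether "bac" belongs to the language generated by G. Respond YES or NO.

Convert to CNF:
  S -> B S | T0 A | c
  A -> T0 T1
  B -> B S | T0 A | T1 T0 | c
  T0 -> a
  T1 -> b

Fill CYK table bottom-up:
  cell(0,0) b: {T1}  orig:{}
  cell(1,1) a: {T0}  orig:{}
  cell(2,2) c: {B,S}
  cell(0,1) ba: {B}
  cell(1,2) ac: ∅
  cell(0,2) bac: {B,S}

S ∈ T[0,2] ⇒ YES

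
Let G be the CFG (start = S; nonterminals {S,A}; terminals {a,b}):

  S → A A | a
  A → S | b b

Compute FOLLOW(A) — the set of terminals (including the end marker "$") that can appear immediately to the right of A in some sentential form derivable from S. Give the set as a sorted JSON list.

Compute FIRST by fixpoint:
pass 1:
  A via A→b b: +{b}
  S via S→A A: +{b}
  S via S→a: +{a}
  FIRST[S]={a,b}  FIRST[A]={b}
pass 2:
  A via A→S: +{a}
  FIRST[S]={a,b}  FIRST[A]={a,b}
pass 3: (no change)
  FIRST[S]={a,b}  FIRST[A]={a,b}

FOLLOW iteration:
initialize: $ ∈ FOLLOW(S)
round 1:
  S→A A: FOLLOW(A) ⊇ FIRST(A) = {a,b}; new: +{a,b}
  S→A A: FOLLOW(A) ⊇ FOLLOW(S) ⊇ {$}; new: +{$}
  S: {$}  A: {$,a,b}
round 2:
  A→S: FOLLOW(S) ⊇ FOLLOW(A) ⊇ {$,a,b}; new: +{a,b}
  S: {$,a,b}  A: {$,a,b}
round 3: done
  S: {$,a,b}  A: {$,a,b}

FOLLOW(A) = ["$", "a", "b"]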